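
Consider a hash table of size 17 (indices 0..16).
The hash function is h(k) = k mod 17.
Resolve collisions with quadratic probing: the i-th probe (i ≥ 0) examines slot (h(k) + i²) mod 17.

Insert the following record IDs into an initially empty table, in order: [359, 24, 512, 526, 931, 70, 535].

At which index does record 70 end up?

6

Insert 359: h=2, slot 2 empty → index 2.
Insert 24: h=7, slot 7 empty → index 7.
Insert 512: h=2, slot 2 occupied → index 3.
Insert 526: h=16, slot 16 empty → index 16.
Insert 931: h=13, slot 13 empty → index 13.
Insert 70: h=2, slots 2,3 occupied → index 6.
Insert 535: h=8, slot 8 empty → index 8.
Table: [-, -, 359, 512, -, -, 70, 24, 535, -, -, -, -, 931, -, -, 526]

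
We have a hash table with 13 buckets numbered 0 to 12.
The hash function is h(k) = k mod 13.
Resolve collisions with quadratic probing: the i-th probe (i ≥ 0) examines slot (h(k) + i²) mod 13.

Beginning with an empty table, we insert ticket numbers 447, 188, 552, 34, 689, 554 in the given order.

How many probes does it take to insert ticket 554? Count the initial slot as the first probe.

447 hashes to 5; slot 5 is free -> place at 5.
188 hashes to 6; slot 6 is free -> place at 6.
552 hashes to 6; 6 taken -> place at 7.
34 hashes to 8; slot 8 is free -> place at 8.
689 hashes to 0; slot 0 is free -> place at 0.
554 hashes to 8; 8 taken -> place at 9.
Table: [689, ., ., ., ., 447, 188, 552, 34, 554, ., ., .]

2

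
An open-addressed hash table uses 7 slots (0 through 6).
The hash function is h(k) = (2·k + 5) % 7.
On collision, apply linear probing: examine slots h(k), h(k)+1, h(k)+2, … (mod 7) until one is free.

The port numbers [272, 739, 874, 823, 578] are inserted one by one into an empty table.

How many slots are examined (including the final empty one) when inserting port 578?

272: h=3 -> slot 3
739: h=6 -> slot 6
874: h=3, probe 3,4 -> slot 4
823: h=6, probe 6,0 -> slot 0
578: h=6, probe 6,0,1 -> slot 1
Table: [823, 578, -, 272, 874, -, 739]

3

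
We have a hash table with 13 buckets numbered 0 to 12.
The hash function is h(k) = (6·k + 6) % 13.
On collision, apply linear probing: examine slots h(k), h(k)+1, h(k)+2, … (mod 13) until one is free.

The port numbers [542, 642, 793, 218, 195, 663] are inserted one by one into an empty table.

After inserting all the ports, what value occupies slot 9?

542: h=8 -> slot 8
642: h=10 -> slot 10
793: h=6 -> slot 6
218: h=1 -> slot 1
195: h=6, probe 6,7 -> slot 7
663: h=6, probe 6,7,8,9 -> slot 9
Table: [_, 218, _, _, _, _, 793, 195, 542, 663, 642, _, _]

663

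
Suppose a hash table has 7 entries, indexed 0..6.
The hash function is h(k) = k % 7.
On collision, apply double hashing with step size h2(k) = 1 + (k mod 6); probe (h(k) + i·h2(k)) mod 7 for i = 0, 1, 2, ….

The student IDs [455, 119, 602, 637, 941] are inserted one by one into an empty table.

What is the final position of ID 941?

1

455: h=0 -> slot 0
119: h=0, h2=6, probe 0,6 -> slot 6
602: h=0, h2=3, probe 0,3 -> slot 3
637: h=0, h2=2, probe 0,2 -> slot 2
941: h=3, h2=6, probe 3,2,1 -> slot 1
Table: [455, 941, 637, 602, _, _, 119]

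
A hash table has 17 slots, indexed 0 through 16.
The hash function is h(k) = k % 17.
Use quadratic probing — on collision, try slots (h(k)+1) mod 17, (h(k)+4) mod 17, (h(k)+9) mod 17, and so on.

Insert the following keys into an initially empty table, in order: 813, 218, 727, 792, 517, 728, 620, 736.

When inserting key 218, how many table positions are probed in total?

2

Insert 813: h=14, slot 14 empty -> index 14.
Insert 218: h=14, slot 14 occupied -> index 15.
Insert 727: h=13, slot 13 empty -> index 13.
Insert 792: h=10, slot 10 empty -> index 10.
Insert 517: h=7, slot 7 empty -> index 7.
Insert 728: h=14, slots 14,15 occupied -> index 1.
Insert 620: h=8, slot 8 empty -> index 8.
Insert 736: h=5, slot 5 empty -> index 5.
Table: [—, 728, —, —, —, 736, —, 517, 620, —, 792, —, —, 727, 813, 218, —]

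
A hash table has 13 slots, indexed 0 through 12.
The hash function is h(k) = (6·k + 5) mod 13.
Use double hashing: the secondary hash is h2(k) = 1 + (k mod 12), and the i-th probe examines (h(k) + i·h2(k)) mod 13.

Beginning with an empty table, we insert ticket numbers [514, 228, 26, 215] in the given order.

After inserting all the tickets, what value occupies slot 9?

228

514: h=8 -> slot 8
228: h=8, h2=1, probe 8,9 -> slot 9
26: h=5 -> slot 5
215: h=8, h2=12, probe 8,7 -> slot 7
Table: [∅, ∅, ∅, ∅, ∅, 26, ∅, 215, 514, 228, ∅, ∅, ∅]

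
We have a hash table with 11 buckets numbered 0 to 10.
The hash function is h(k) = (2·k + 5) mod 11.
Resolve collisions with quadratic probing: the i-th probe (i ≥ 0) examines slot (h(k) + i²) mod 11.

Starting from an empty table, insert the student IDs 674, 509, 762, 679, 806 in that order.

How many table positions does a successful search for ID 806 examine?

4

674: h=0 → slot 0
509: h=0, probe 0,1 → slot 1
762: h=0, probe 0,1,4 → slot 4
679: h=10 → slot 10
806: h=0, probe 0,1,4,9 → slot 9
Table: [674, 509, ∅, ∅, 762, ∅, ∅, ∅, ∅, 806, 679]
Lookup 806: h=0, probe 0,1,4,9 → found at 9.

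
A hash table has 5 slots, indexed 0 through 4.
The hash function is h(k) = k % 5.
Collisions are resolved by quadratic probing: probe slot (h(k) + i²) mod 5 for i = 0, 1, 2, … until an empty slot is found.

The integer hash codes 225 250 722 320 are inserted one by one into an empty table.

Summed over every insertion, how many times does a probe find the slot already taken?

Insert 225: h=0, slot 0 empty → index 0.
Insert 250: h=0, slot 0 occupied → index 1.
Insert 722: h=2, slot 2 empty → index 2.
Insert 320: h=0, slots 0,1 occupied → index 4.
Table: [225, 250, 722, ., 320]

3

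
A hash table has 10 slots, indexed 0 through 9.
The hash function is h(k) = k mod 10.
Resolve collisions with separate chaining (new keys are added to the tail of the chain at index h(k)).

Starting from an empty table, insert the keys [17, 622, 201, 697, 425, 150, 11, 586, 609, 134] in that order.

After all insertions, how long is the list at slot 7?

2

Insert 17: h=7, bucket 7 empty -> new chain.
Insert 622: h=2, bucket 2 empty -> new chain.
Insert 201: h=1, bucket 1 empty -> new chain.
Insert 697: h=7, bucket 7 nonempty -> append to chain.
Insert 425: h=5, bucket 5 empty -> new chain.
Insert 150: h=0, bucket 0 empty -> new chain.
Insert 11: h=1, bucket 1 nonempty -> append to chain.
Insert 586: h=6, bucket 6 empty -> new chain.
Insert 609: h=9, bucket 9 empty -> new chain.
Insert 134: h=4, bucket 4 empty -> new chain.
Final buckets:
0: 150
1: 201 -> 11
2: 622
3: —
4: 134
5: 425
6: 586
7: 17 -> 697
8: —
9: 609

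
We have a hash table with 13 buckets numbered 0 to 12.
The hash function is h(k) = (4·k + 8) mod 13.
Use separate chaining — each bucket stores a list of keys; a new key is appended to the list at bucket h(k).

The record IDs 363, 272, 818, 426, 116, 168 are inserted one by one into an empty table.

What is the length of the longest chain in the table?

5

363 -> bucket 4
272 -> bucket 4 (collision)
818 -> bucket 4 (collision)
426 -> bucket 9
116 -> bucket 4 (collision)
168 -> bucket 4 (collision)
Final buckets:
0: ∅
1: ∅
2: ∅
3: ∅
4: 363 -> 272 -> 818 -> 116 -> 168
5: ∅
6: ∅
7: ∅
8: ∅
9: 426
10: ∅
11: ∅
12: ∅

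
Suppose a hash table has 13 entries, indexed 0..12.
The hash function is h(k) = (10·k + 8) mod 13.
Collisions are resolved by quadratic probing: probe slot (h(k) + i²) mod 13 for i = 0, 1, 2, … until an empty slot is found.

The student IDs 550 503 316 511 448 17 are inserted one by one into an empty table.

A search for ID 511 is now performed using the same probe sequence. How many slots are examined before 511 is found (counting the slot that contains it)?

Insert 550: h=9, slot 9 empty → index 9.
Insert 503: h=7, slot 7 empty → index 7.
Insert 316: h=9, slot 9 occupied → index 10.
Insert 511: h=9, slots 9,10 occupied → index 0.
Insert 448: h=3, slot 3 empty → index 3.
Insert 17: h=9, slots 9,10,0 occupied → index 5.
Table: [511, ., ., 448, ., 17, ., 503, ., 550, 316, ., .]
Lookup 511: h=9, probe 9,10,0 → found at 0.

3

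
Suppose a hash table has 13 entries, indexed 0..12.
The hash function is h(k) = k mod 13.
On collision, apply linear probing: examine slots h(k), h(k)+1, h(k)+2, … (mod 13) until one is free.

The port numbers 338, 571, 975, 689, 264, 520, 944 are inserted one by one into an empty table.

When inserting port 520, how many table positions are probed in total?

4

Insert 338: h=0, slot 0 empty => index 0.
Insert 571: h=12, slot 12 empty => index 12.
Insert 975: h=0, slot 0 occupied => index 1.
Insert 689: h=0, slots 0,1 occupied => index 2.
Insert 264: h=4, slot 4 empty => index 4.
Insert 520: h=0, slots 0,1,2 occupied => index 3.
Insert 944: h=8, slot 8 empty => index 8.
Table: [338, 975, 689, 520, 264, ∅, ∅, ∅, 944, ∅, ∅, ∅, 571]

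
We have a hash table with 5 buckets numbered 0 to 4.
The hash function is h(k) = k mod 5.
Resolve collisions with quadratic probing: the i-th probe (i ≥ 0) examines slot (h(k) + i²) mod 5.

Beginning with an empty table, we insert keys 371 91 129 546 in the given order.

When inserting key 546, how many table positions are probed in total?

371 hashes to 1; slot 1 is free → place at 1.
91 hashes to 1; 1 taken → place at 2.
129 hashes to 4; slot 4 is free → place at 4.
546 hashes to 1; 1,2 taken → place at 0.
Table: [546, 371, 91, ., 129]

3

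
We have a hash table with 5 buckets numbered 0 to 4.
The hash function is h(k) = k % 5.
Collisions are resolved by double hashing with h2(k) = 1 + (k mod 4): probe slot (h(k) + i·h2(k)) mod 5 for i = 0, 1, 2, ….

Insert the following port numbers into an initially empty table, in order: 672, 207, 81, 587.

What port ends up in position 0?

Insert 672: h=2, slot 2 empty → index 2.
Insert 207: h=2, h2=4, slot 2 occupied → index 1.
Insert 81: h=1, h2=2, slot 1 occupied → index 3.
Insert 587: h=2, h2=4, slots 2,1 occupied → index 0.
Table: [587, 207, 672, 81, -]

587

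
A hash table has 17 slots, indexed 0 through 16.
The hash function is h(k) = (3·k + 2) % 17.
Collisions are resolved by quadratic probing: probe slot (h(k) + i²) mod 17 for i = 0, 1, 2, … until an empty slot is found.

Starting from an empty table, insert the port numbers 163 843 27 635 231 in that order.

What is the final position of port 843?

16

Insert 163: h=15, slot 15 empty => index 15.
Insert 843: h=15, slot 15 occupied => index 16.
Insert 27: h=15, slots 15,16 occupied => index 2.
Insert 635: h=3, slot 3 empty => index 3.
Insert 231: h=15, slots 15,16,2 occupied => index 7.
Table: [—, —, 27, 635, —, —, —, 231, —, —, —, —, —, —, —, 163, 843]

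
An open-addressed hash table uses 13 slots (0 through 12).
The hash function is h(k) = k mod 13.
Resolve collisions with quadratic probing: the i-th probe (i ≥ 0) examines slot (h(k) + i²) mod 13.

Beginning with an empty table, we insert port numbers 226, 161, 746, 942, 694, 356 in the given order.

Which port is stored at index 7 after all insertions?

226 hashes to 5; slot 5 is free → place at 5.
161 hashes to 5; 5 taken → place at 6.
746 hashes to 5; 5,6 taken → place at 9.
942 hashes to 6; 6 taken → place at 7.
694 hashes to 5; 5,6,9 taken → place at 1.
356 hashes to 5; 5,6,9,1 taken → place at 8.
Table: [—, 694, —, —, —, 226, 161, 942, 356, 746, —, —, —]

942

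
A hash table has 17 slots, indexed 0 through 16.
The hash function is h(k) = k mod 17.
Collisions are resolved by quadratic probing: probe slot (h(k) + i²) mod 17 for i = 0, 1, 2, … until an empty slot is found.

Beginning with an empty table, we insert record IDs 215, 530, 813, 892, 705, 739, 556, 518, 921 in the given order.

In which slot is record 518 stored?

0

215: h=11 -> slot 11
530: h=3 -> slot 3
813: h=14 -> slot 14
892: h=8 -> slot 8
705: h=8, probe 8,9 -> slot 9
739: h=8, probe 8,9,12 -> slot 12
556: h=12, probe 12,13 -> slot 13
518: h=8, probe 8,9,12,0 -> slot 0
921: h=3, probe 3,4 -> slot 4
Table: [518, ∅, ∅, 530, 921, ∅, ∅, ∅, 892, 705, ∅, 215, 739, 556, 813, ∅, ∅]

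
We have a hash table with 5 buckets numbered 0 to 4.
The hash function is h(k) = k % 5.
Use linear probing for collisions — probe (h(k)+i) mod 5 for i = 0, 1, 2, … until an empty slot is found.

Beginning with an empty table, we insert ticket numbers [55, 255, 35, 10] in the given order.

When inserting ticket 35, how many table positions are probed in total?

Insert 55: h=0, slot 0 empty => index 0.
Insert 255: h=0, slot 0 occupied => index 1.
Insert 35: h=0, slots 0,1 occupied => index 2.
Insert 10: h=0, slots 0,1,2 occupied => index 3.
Table: [55, 255, 35, 10, ∅]

3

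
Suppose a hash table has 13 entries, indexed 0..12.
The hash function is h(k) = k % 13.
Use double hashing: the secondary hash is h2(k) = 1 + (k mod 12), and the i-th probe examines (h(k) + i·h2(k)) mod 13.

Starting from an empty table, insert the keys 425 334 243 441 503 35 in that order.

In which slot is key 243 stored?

425: h=9 → slot 9
334: h=9, h2=11, probe 9,7 → slot 7
243: h=9, h2=4, probe 9,0 → slot 0
441: h=12 → slot 12
503: h=9, h2=12, probe 9,8 → slot 8
35: h=9, h2=12, probe 9,8,7,6 → slot 6
Table: [243, ., ., ., ., ., 35, 334, 503, 425, ., ., 441]

0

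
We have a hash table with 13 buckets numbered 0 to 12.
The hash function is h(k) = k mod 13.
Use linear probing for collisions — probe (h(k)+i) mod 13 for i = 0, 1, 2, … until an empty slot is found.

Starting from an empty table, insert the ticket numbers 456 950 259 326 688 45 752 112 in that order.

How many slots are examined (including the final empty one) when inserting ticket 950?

Insert 456: h=1, slot 1 empty => index 1.
Insert 950: h=1, slot 1 occupied => index 2.
Insert 259: h=12, slot 12 empty => index 12.
Insert 326: h=1, slots 1,2 occupied => index 3.
Insert 688: h=12, slot 12 occupied => index 0.
Insert 45: h=6, slot 6 empty => index 6.
Insert 752: h=11, slot 11 empty => index 11.
Insert 112: h=8, slot 8 empty => index 8.
Table: [688, 456, 950, 326, —, —, 45, —, 112, —, —, 752, 259]

2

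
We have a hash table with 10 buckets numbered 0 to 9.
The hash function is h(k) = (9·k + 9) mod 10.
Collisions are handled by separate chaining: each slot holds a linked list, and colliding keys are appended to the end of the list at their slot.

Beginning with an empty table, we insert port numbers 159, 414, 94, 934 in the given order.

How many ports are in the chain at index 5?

159 → bucket 0
414 → bucket 5
94 → bucket 5 (collision)
934 → bucket 5 (collision)
Final buckets:
0: 159
1: .
2: .
3: .
4: .
5: 414 -> 94 -> 934
6: .
7: .
8: .
9: .

3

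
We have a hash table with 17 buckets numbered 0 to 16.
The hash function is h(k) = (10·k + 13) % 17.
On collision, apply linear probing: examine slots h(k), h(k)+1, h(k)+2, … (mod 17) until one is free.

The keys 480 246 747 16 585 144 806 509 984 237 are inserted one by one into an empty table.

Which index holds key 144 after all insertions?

9

480: h=2 -> slot 2
246: h=8 -> slot 8
747: h=3 -> slot 3
16: h=3, probe 3,4 -> slot 4
585: h=15 -> slot 15
144: h=8, probe 8,9 -> slot 9
806: h=15, probe 15,16 -> slot 16
509: h=3, probe 3,4,5 -> slot 5
984: h=10 -> slot 10
237: h=3, probe 3,4,5,6 -> slot 6
Table: [—, —, 480, 747, 16, 509, 237, —, 246, 144, 984, —, —, —, —, 585, 806]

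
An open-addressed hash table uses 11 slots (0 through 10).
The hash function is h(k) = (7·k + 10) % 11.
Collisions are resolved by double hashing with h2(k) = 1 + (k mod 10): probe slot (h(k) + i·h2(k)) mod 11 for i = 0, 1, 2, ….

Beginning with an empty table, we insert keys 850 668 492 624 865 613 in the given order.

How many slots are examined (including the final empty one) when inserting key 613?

3

850: h=9 => slot 9
668: h=0 => slot 0
492: h=0, h2=3, probe 0,3 => slot 3
624: h=0, h2=5, probe 0,5 => slot 5
865: h=4 => slot 4
613: h=0, h2=4, probe 0,4,8 => slot 8
Table: [668, _, _, 492, 865, 624, _, _, 613, 850, _]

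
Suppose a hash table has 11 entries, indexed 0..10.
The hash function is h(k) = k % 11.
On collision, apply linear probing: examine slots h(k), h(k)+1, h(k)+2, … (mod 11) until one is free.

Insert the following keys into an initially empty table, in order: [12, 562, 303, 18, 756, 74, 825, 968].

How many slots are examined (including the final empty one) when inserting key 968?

4

12: h=1 -> slot 1
562: h=1, probe 1,2 -> slot 2
303: h=6 -> slot 6
18: h=7 -> slot 7
756: h=8 -> slot 8
74: h=8, probe 8,9 -> slot 9
825: h=0 -> slot 0
968: h=0, probe 0,1,2,3 -> slot 3
Table: [825, 12, 562, 968, ∅, ∅, 303, 18, 756, 74, ∅]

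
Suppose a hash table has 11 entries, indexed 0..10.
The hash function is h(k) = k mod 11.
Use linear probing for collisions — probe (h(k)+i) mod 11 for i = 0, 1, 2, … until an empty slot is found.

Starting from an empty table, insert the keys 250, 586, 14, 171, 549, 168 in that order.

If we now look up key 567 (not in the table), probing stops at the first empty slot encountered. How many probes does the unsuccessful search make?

2

Insert 250: h=8, slot 8 empty → index 8.
Insert 586: h=3, slot 3 empty → index 3.
Insert 14: h=3, slot 3 occupied → index 4.
Insert 171: h=6, slot 6 empty → index 6.
Insert 549: h=10, slot 10 empty → index 10.
Insert 168: h=3, slots 3,4 occupied → index 5.
Table: [—, —, —, 586, 14, 168, 171, —, 250, —, 549]
Lookup 567: h=6, probe 6,7 → slot 7 empty, not found.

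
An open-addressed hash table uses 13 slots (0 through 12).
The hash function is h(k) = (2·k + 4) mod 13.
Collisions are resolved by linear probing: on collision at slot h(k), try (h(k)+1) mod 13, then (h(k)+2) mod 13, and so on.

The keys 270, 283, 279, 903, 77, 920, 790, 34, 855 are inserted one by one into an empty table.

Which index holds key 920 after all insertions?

270: h=11 => slot 11
283: h=11, probe 11,12 => slot 12
279: h=3 => slot 3
903: h=3, probe 3,4 => slot 4
77: h=2 => slot 2
920: h=11, probe 11,12,0 => slot 0
790: h=11, probe 11,12,0,1 => slot 1
34: h=7 => slot 7
855: h=11, probe 11,12,0,1,2,3,4,5 => slot 5
Table: [920, 790, 77, 279, 903, 855, -, 34, -, -, -, 270, 283]

0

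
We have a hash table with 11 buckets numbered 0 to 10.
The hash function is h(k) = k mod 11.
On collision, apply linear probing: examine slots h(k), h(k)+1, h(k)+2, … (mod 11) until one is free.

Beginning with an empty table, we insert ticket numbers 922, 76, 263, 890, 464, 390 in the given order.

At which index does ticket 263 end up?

0

922: h=9 -> slot 9
76: h=10 -> slot 10
263: h=10, probe 10,0 -> slot 0
890: h=10, probe 10,0,1 -> slot 1
464: h=2 -> slot 2
390: h=5 -> slot 5
Table: [263, 890, 464, ., ., 390, ., ., ., 922, 76]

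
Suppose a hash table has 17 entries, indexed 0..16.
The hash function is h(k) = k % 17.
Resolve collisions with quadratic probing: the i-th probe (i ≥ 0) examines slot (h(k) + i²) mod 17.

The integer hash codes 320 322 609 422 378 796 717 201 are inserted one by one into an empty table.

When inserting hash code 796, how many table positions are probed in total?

4

320: h=14 → slot 14
322: h=16 → slot 16
609: h=14, probe 14,15 → slot 15
422: h=14, probe 14,15,1 → slot 1
378: h=4 → slot 4
796: h=14, probe 14,15,1,6 → slot 6
717: h=3 → slot 3
201: h=14, probe 14,15,1,6,13 → slot 13
Table: [∅, 422, ∅, 717, 378, ∅, 796, ∅, ∅, ∅, ∅, ∅, ∅, 201, 320, 609, 322]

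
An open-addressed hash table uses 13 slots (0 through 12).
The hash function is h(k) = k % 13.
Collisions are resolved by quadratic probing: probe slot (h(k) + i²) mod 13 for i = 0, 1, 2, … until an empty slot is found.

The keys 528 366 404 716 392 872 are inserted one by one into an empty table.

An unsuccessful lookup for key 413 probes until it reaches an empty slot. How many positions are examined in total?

Insert 528: h=8, slot 8 empty => index 8.
Insert 366: h=2, slot 2 empty => index 2.
Insert 404: h=1, slot 1 empty => index 1.
Insert 716: h=1, slots 1,2 occupied => index 5.
Insert 392: h=2, slot 2 occupied => index 3.
Insert 872: h=1, slots 1,2,5 occupied => index 10.
Table: [., 404, 366, 392, ., 716, ., ., 528, ., 872, ., .]
Lookup 413: h=10, probe 10,11 → slot 11 empty, not found.

2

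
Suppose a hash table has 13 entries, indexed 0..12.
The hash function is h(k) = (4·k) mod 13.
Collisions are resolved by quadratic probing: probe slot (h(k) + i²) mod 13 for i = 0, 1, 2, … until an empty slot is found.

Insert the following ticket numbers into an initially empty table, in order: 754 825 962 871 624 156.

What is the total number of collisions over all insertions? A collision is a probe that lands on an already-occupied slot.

10

Insert 754: h=0, slot 0 empty -> index 0.
Insert 825: h=11, slot 11 empty -> index 11.
Insert 962: h=0, slot 0 occupied -> index 1.
Insert 871: h=0, slots 0,1 occupied -> index 4.
Insert 624: h=0, slots 0,1,4 occupied -> index 9.
Insert 156: h=0, slots 0,1,4,9 occupied -> index 3.
Table: [754, 962, ., 156, 871, ., ., ., ., 624, ., 825, .]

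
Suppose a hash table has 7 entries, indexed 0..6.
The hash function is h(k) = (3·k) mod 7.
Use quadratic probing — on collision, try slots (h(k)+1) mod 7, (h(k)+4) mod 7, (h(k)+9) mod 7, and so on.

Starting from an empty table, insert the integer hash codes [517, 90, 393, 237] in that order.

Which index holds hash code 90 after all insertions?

517: h=4 -> slot 4
90: h=4, probe 4,5 -> slot 5
393: h=3 -> slot 3
237: h=4, probe 4,5,1 -> slot 1
Table: [∅, 237, ∅, 393, 517, 90, ∅]

5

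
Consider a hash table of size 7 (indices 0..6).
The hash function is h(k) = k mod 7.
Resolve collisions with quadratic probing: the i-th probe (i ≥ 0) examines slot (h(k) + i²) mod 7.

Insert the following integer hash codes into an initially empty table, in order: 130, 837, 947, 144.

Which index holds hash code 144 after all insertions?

1

Insert 130: h=4, slot 4 empty → index 4.
Insert 837: h=4, slot 4 occupied → index 5.
Insert 947: h=2, slot 2 empty → index 2.
Insert 144: h=4, slots 4,5 occupied → index 1.
Table: [∅, 144, 947, ∅, 130, 837, ∅]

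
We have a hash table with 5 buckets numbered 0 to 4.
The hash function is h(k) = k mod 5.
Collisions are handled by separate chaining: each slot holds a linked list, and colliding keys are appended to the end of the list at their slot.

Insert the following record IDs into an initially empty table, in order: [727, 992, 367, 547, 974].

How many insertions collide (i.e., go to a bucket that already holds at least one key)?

727 -> bucket 2
992 -> bucket 2 (collision)
367 -> bucket 2 (collision)
547 -> bucket 2 (collision)
974 -> bucket 4
Final buckets:
0: _
1: _
2: 727 -> 992 -> 367 -> 547
3: _
4: 974

3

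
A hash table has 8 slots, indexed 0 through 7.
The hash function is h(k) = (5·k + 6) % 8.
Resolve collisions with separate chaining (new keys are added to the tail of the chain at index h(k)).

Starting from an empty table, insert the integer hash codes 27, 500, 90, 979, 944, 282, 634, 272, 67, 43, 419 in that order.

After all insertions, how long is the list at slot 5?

Insert 27: h=5, bucket 5 empty -> new chain.
Insert 500: h=2, bucket 2 empty -> new chain.
Insert 90: h=0, bucket 0 empty -> new chain.
Insert 979: h=5, bucket 5 nonempty -> append to chain.
Insert 944: h=6, bucket 6 empty -> new chain.
Insert 282: h=0, bucket 0 nonempty -> append to chain.
Insert 634: h=0, bucket 0 nonempty -> append to chain.
Insert 272: h=6, bucket 6 nonempty -> append to chain.
Insert 67: h=5, bucket 5 nonempty -> append to chain.
Insert 43: h=5, bucket 5 nonempty -> append to chain.
Insert 419: h=5, bucket 5 nonempty -> append to chain.
Final buckets:
0: 90 -> 282 -> 634
1: .
2: 500
3: .
4: .
5: 27 -> 979 -> 67 -> 43 -> 419
6: 944 -> 272
7: .

5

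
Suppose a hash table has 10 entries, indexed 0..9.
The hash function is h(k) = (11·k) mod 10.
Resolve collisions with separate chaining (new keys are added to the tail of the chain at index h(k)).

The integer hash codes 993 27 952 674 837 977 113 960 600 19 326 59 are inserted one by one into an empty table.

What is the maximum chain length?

Insert 993: h=3, bucket 3 empty -> new chain.
Insert 27: h=7, bucket 7 empty -> new chain.
Insert 952: h=2, bucket 2 empty -> new chain.
Insert 674: h=4, bucket 4 empty -> new chain.
Insert 837: h=7, bucket 7 nonempty -> append to chain.
Insert 977: h=7, bucket 7 nonempty -> append to chain.
Insert 113: h=3, bucket 3 nonempty -> append to chain.
Insert 960: h=0, bucket 0 empty -> new chain.
Insert 600: h=0, bucket 0 nonempty -> append to chain.
Insert 19: h=9, bucket 9 empty -> new chain.
Insert 326: h=6, bucket 6 empty -> new chain.
Insert 59: h=9, bucket 9 nonempty -> append to chain.
Final buckets:
0: 960 -> 600
1: —
2: 952
3: 993 -> 113
4: 674
5: —
6: 326
7: 27 -> 837 -> 977
8: —
9: 19 -> 59

3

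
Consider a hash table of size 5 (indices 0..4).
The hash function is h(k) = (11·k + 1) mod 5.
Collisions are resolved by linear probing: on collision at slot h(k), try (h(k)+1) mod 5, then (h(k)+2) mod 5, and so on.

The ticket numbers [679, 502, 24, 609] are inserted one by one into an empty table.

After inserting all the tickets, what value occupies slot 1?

679: h=0 -> slot 0
502: h=3 -> slot 3
24: h=0, probe 0,1 -> slot 1
609: h=0, probe 0,1,2 -> slot 2
Table: [679, 24, 609, 502, —]

24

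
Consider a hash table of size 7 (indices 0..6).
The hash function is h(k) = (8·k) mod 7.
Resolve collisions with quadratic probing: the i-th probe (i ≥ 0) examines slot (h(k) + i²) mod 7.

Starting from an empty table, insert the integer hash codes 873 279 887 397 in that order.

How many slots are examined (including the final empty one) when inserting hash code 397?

4

873 hashes to 5; slot 5 is free → place at 5.
279 hashes to 6; slot 6 is free → place at 6.
887 hashes to 5; 5,6 taken → place at 2.
397 hashes to 5; 5,6,2 taken → place at 0.
Table: [397, ., 887, ., ., 873, 279]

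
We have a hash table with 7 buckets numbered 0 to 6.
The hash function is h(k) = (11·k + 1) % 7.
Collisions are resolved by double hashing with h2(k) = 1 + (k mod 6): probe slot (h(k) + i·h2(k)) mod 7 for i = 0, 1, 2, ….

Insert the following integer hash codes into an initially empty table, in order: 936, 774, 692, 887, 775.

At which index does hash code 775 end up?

2

Insert 936: h=0, slot 0 empty → index 0.
Insert 774: h=3, slot 3 empty → index 3.
Insert 692: h=4, slot 4 empty → index 4.
Insert 887: h=0, h2=6, slot 0 occupied → index 6.
Insert 775: h=0, h2=2, slot 0 occupied → index 2.
Table: [936, -, 775, 774, 692, -, 887]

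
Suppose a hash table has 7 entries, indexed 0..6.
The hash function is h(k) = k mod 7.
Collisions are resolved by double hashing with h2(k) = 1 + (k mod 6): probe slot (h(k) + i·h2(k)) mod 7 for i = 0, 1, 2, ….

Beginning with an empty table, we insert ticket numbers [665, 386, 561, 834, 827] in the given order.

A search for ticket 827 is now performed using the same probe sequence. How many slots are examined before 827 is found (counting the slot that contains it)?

3

665: h=0 → slot 0
386: h=1 → slot 1
561: h=1, h2=4, probe 1,5 → slot 5
834: h=1, h2=1, probe 1,2 → slot 2
827: h=1, h2=6, probe 1,0,6 → slot 6
Table: [665, 386, 834, -, -, 561, 827]
Lookup 827: h=1, h2=6, probe 1,0,6 → found at 6.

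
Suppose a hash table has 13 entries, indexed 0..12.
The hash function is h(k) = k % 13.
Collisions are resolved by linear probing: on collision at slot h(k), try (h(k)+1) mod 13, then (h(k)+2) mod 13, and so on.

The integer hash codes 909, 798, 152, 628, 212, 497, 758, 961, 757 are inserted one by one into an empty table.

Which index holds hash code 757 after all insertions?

8

Insert 909: h=12, slot 12 empty -> index 12.
Insert 798: h=5, slot 5 empty -> index 5.
Insert 152: h=9, slot 9 empty -> index 9.
Insert 628: h=4, slot 4 empty -> index 4.
Insert 212: h=4, slots 4,5 occupied -> index 6.
Insert 497: h=3, slot 3 empty -> index 3.
Insert 758: h=4, slots 4,5,6 occupied -> index 7.
Insert 961: h=12, slot 12 occupied -> index 0.
Insert 757: h=3, slots 3,4,5,6,7 occupied -> index 8.
Table: [961, ∅, ∅, 497, 628, 798, 212, 758, 757, 152, ∅, ∅, 909]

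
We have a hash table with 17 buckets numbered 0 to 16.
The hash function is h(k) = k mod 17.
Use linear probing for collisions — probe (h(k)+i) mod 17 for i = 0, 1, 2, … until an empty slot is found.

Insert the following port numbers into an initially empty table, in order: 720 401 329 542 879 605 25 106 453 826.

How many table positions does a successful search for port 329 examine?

Insert 720: h=6, slot 6 empty => index 6.
Insert 401: h=10, slot 10 empty => index 10.
Insert 329: h=6, slot 6 occupied => index 7.
Insert 542: h=15, slot 15 empty => index 15.
Insert 879: h=12, slot 12 empty => index 12.
Insert 605: h=10, slot 10 occupied => index 11.
Insert 25: h=8, slot 8 empty => index 8.
Insert 106: h=4, slot 4 empty => index 4.
Insert 453: h=11, slots 11,12 occupied => index 13.
Insert 826: h=10, slots 10,11,12,13 occupied => index 14.
Table: [-, -, -, -, 106, -, 720, 329, 25, -, 401, 605, 879, 453, 826, 542, -]
Lookup 329: h=6, probe 6,7 → found at 7.

2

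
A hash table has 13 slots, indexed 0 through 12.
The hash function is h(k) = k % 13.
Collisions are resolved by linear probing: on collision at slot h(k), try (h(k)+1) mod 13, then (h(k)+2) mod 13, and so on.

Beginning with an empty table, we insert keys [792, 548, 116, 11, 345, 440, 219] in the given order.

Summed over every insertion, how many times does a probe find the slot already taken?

792 hashes to 12; slot 12 is free => place at 12.
548 hashes to 2; slot 2 is free => place at 2.
116 hashes to 12; 12 taken => place at 0.
11 hashes to 11; slot 11 is free => place at 11.
345 hashes to 7; slot 7 is free => place at 7.
440 hashes to 11; 11,12,0 taken => place at 1.
219 hashes to 11; 11,12,0,1,2 taken => place at 3.
Table: [116, 440, 548, 219, ., ., ., 345, ., ., ., 11, 792]

9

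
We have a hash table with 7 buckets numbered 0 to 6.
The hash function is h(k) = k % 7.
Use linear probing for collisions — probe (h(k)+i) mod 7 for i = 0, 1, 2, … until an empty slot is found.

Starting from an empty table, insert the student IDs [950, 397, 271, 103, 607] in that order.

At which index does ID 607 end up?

2

950 hashes to 5; slot 5 is free -> place at 5.
397 hashes to 5; 5 taken -> place at 6.
271 hashes to 5; 5,6 taken -> place at 0.
103 hashes to 5; 5,6,0 taken -> place at 1.
607 hashes to 5; 5,6,0,1 taken -> place at 2.
Table: [271, 103, 607, -, -, 950, 397]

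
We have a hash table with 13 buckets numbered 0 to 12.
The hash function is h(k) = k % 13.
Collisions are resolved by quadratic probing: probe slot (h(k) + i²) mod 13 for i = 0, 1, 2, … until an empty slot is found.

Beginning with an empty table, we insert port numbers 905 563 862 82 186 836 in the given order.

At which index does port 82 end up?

905 hashes to 8; slot 8 is free -> place at 8.
563 hashes to 4; slot 4 is free -> place at 4.
862 hashes to 4; 4 taken -> place at 5.
82 hashes to 4; 4,5,8 taken -> place at 0.
186 hashes to 4; 4,5,8,0 taken -> place at 7.
836 hashes to 4; 4,5,8,0,7 taken -> place at 3.
Table: [82, -, -, 836, 563, 862, -, 186, 905, -, -, -, -]

0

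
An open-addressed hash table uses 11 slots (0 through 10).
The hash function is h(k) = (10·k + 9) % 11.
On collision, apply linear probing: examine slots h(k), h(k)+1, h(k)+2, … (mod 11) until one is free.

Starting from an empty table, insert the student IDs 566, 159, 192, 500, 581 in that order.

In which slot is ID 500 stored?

7

566: h=4 => slot 4
159: h=4, probe 4,5 => slot 5
192: h=4, probe 4,5,6 => slot 6
500: h=4, probe 4,5,6,7 => slot 7
581: h=0 => slot 0
Table: [581, ., ., ., 566, 159, 192, 500, ., ., .]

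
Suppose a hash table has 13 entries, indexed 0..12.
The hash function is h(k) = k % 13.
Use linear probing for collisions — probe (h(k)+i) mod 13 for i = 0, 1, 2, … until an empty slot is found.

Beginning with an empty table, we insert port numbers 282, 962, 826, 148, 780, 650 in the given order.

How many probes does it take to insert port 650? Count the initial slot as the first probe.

282: h=9 -> slot 9
962: h=0 -> slot 0
826: h=7 -> slot 7
148: h=5 -> slot 5
780: h=0, probe 0,1 -> slot 1
650: h=0, probe 0,1,2 -> slot 2
Table: [962, 780, 650, _, _, 148, _, 826, _, 282, _, _, _]

3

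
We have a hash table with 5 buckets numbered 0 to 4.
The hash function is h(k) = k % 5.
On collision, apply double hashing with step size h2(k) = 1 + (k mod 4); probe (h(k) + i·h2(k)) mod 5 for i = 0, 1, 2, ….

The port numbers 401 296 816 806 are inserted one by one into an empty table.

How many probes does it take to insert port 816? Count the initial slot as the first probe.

3

401: h=1 → slot 1
296: h=1, h2=1, probe 1,2 → slot 2
816: h=1, h2=1, probe 1,2,3 → slot 3
806: h=1, h2=3, probe 1,4 → slot 4
Table: [-, 401, 296, 816, 806]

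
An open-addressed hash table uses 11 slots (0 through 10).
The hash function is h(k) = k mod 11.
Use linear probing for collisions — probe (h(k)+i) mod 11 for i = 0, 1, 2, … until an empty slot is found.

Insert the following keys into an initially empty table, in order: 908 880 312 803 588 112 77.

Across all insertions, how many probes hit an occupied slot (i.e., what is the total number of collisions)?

Insert 908: h=6, slot 6 empty → index 6.
Insert 880: h=0, slot 0 empty → index 0.
Insert 312: h=4, slot 4 empty → index 4.
Insert 803: h=0, slot 0 occupied → index 1.
Insert 588: h=5, slot 5 empty → index 5.
Insert 112: h=2, slot 2 empty → index 2.
Insert 77: h=0, slots 0,1,2 occupied → index 3.
Table: [880, 803, 112, 77, 312, 588, 908, —, —, —, —]

4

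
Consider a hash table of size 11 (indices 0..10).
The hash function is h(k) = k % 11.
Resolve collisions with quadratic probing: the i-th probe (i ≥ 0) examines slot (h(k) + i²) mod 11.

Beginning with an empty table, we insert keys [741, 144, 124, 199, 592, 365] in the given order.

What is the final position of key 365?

6

Insert 741: h=4, slot 4 empty -> index 4.
Insert 144: h=1, slot 1 empty -> index 1.
Insert 124: h=3, slot 3 empty -> index 3.
Insert 199: h=1, slot 1 occupied -> index 2.
Insert 592: h=9, slot 9 empty -> index 9.
Insert 365: h=2, slots 2,3 occupied -> index 6.
Table: [_, 144, 199, 124, 741, _, 365, _, _, 592, _]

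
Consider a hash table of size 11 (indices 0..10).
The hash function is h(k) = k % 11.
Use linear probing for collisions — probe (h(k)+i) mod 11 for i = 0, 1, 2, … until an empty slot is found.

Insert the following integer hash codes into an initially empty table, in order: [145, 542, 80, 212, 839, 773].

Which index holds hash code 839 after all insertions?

6

145 hashes to 2; slot 2 is free -> place at 2.
542 hashes to 3; slot 3 is free -> place at 3.
80 hashes to 3; 3 taken -> place at 4.
212 hashes to 3; 3,4 taken -> place at 5.
839 hashes to 3; 3,4,5 taken -> place at 6.
773 hashes to 3; 3,4,5,6 taken -> place at 7.
Table: [∅, ∅, 145, 542, 80, 212, 839, 773, ∅, ∅, ∅]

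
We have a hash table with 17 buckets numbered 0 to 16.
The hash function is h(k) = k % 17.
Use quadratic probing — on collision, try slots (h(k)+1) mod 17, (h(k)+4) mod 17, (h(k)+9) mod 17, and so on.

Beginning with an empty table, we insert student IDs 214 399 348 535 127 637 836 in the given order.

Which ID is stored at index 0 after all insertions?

127

214: h=10 -> slot 10
399: h=8 -> slot 8
348: h=8, probe 8,9 -> slot 9
535: h=8, probe 8,9,12 -> slot 12
127: h=8, probe 8,9,12,0 -> slot 0
637: h=8, probe 8,9,12,0,7 -> slot 7
836: h=3 -> slot 3
Table: [127, ∅, ∅, 836, ∅, ∅, ∅, 637, 399, 348, 214, ∅, 535, ∅, ∅, ∅, ∅]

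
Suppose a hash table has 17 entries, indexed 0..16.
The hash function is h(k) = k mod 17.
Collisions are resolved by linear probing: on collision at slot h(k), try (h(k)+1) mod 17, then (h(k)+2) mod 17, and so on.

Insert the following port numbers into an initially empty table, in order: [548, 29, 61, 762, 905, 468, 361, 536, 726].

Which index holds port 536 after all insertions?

11

Insert 548: h=4, slot 4 empty => index 4.
Insert 29: h=12, slot 12 empty => index 12.
Insert 61: h=10, slot 10 empty => index 10.
Insert 762: h=14, slot 14 empty => index 14.
Insert 905: h=4, slot 4 occupied => index 5.
Insert 468: h=9, slot 9 empty => index 9.
Insert 361: h=4, slots 4,5 occupied => index 6.
Insert 536: h=9, slots 9,10 occupied => index 11.
Insert 726: h=12, slot 12 occupied => index 13.
Table: [., ., ., ., 548, 905, 361, ., ., 468, 61, 536, 29, 726, 762, ., .]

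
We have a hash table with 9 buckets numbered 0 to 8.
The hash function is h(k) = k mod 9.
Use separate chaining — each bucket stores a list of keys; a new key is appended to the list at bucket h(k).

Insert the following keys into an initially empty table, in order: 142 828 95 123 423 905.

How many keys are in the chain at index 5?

2

142 -> bucket 7
828 -> bucket 0
95 -> bucket 5
123 -> bucket 6
423 -> bucket 0 (collision)
905 -> bucket 5 (collision)
Final buckets:
0: 828 -> 423
1: -
2: -
3: -
4: -
5: 95 -> 905
6: 123
7: 142
8: -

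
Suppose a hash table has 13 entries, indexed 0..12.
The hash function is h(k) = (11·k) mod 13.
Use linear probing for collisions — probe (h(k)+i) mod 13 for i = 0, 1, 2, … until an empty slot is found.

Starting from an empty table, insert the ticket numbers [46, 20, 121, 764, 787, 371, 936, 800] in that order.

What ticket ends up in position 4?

46 hashes to 12; slot 12 is free => place at 12.
20 hashes to 12; 12 taken => place at 0.
121 hashes to 5; slot 5 is free => place at 5.
764 hashes to 6; slot 6 is free => place at 6.
787 hashes to 12; 12,0 taken => place at 1.
371 hashes to 12; 12,0,1 taken => place at 2.
936 hashes to 0; 0,1,2 taken => place at 3.
800 hashes to 12; 12,0,1,2,3 taken => place at 4.
Table: [20, 787, 371, 936, 800, 121, 764, _, _, _, _, _, 46]

800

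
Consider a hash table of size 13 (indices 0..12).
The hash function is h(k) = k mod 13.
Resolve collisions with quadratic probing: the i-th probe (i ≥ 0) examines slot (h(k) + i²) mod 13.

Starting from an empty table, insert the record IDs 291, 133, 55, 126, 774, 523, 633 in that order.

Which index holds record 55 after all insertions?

4

Insert 291: h=5, slot 5 empty => index 5.
Insert 133: h=3, slot 3 empty => index 3.
Insert 55: h=3, slot 3 occupied => index 4.
Insert 126: h=9, slot 9 empty => index 9.
Insert 774: h=7, slot 7 empty => index 7.
Insert 523: h=3, slots 3,4,7 occupied => index 12.
Insert 633: h=9, slot 9 occupied => index 10.
Table: [∅, ∅, ∅, 133, 55, 291, ∅, 774, ∅, 126, 633, ∅, 523]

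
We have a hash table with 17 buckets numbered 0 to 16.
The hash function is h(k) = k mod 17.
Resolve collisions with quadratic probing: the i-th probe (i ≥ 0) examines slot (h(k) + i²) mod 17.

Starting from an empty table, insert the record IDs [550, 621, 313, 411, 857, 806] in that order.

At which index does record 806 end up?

11

550: h=6 -> slot 6
621: h=9 -> slot 9
313: h=7 -> slot 7
411: h=3 -> slot 3
857: h=7, probe 7,8 -> slot 8
806: h=7, probe 7,8,11 -> slot 11
Table: [., ., ., 411, ., ., 550, 313, 857, 621, ., 806, ., ., ., ., .]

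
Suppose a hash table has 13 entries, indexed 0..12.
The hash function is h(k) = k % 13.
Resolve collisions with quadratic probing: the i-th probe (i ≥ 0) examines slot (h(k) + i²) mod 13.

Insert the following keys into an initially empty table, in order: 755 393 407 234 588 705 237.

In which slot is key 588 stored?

7

Insert 755: h=1, slot 1 empty => index 1.
Insert 393: h=3, slot 3 empty => index 3.
Insert 407: h=4, slot 4 empty => index 4.
Insert 234: h=0, slot 0 empty => index 0.
Insert 588: h=3, slots 3,4 occupied => index 7.
Insert 705: h=3, slots 3,4,7 occupied => index 12.
Insert 237: h=3, slots 3,4,7,12 occupied => index 6.
Table: [234, 755, _, 393, 407, _, 237, 588, _, _, _, _, 705]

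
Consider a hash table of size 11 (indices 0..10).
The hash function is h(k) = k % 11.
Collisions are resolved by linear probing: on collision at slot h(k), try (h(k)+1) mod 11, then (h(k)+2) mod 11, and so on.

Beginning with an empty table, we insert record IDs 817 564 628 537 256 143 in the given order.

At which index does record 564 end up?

817 hashes to 3; slot 3 is free → place at 3.
564 hashes to 3; 3 taken → place at 4.
628 hashes to 1; slot 1 is free → place at 1.
537 hashes to 9; slot 9 is free → place at 9.
256 hashes to 3; 3,4 taken → place at 5.
143 hashes to 0; slot 0 is free → place at 0.
Table: [143, 628, ., 817, 564, 256, ., ., ., 537, .]

4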